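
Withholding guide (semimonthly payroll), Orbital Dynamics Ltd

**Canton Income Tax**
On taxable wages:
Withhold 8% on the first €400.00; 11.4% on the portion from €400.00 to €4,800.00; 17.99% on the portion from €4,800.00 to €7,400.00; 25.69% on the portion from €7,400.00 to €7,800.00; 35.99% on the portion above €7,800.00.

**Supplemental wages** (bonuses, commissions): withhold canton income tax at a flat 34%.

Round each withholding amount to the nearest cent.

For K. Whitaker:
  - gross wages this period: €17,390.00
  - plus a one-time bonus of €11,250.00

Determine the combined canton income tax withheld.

€8,380.54

Canton Income Tax: taxable = €17,390.00
  €1,104.10 + 35.99% × (€17,390.00 − €7,800.00) = €1,104.10 + 35.99% × €9,590.00 = €4,555.54
Supplemental (34% flat on bonus): 34% × €11,250.00 = €3,825.00
Total canton income tax: €4,555.54 + €3,825.00 = €8,380.54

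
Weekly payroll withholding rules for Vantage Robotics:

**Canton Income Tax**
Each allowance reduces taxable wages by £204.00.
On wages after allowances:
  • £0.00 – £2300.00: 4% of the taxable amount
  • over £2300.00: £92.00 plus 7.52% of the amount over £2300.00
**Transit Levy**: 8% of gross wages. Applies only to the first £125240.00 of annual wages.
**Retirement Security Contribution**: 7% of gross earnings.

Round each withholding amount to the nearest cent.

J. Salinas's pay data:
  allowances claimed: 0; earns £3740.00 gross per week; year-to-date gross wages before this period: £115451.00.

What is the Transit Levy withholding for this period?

Transit Levy: 8% × £3740.00 = £299.20

£299.20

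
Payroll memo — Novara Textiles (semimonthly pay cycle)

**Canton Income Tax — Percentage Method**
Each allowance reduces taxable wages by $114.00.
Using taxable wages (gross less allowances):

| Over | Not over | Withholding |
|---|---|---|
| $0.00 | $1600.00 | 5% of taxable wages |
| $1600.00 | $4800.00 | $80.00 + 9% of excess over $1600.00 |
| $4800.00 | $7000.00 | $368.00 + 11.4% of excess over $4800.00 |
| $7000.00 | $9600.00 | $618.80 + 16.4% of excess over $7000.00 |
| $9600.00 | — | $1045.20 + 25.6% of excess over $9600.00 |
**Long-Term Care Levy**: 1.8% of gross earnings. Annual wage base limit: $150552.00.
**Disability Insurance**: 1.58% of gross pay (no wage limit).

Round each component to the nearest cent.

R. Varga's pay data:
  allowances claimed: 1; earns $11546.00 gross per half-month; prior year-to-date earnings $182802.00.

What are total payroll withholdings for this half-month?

Canton Income Tax: taxable = $11546.00 − 1×$114.00 = $11432.00
  $1045.20 + 25.6% × ($11432.00 − $9600.00) = $1045.20 + 25.6% × $1832.00 = $1514.19
Long-Term Care Levy: YTD $182802.00 ≥ cap $150552.00 → $0.00
Disability Insurance: 1.58% × $11546.00 = $182.43
Total: $1514.19 + $0.00 + $182.43 = $1696.62

$1696.62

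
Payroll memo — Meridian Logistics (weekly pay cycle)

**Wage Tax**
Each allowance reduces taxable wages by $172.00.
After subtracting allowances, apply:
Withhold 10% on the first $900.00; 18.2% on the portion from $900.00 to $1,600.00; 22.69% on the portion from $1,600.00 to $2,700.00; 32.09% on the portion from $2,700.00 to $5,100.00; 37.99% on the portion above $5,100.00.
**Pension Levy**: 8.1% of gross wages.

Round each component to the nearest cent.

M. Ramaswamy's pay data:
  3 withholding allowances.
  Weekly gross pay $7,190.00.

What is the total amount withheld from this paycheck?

$2,417.50

Wage Tax: taxable = $7,190.00 − 3×$172.00 = $6,674.00
  $1,237.15 + 37.99% × ($6,674.00 − $5,100.00) = $1,237.15 + 37.99% × $1,574.00 = $1,835.11
Pension Levy: 8.1% × $7,190.00 = $582.39
Total: $1,835.11 + $582.39 = $2,417.50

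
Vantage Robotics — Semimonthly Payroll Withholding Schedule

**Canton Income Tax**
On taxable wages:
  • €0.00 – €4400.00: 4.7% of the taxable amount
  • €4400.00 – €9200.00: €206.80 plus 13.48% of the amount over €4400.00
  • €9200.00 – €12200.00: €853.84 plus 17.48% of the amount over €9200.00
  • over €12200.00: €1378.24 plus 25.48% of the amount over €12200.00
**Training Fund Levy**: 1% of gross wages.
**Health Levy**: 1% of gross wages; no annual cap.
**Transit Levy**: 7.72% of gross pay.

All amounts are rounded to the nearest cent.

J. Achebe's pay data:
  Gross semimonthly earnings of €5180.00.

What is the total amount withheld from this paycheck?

€815.44

Canton Income Tax: taxable = €5180.00
  €206.80 + 13.48% × (€5180.00 − €4400.00) = €206.80 + 13.48% × €780.00 = €311.94
Training Fund Levy: 1% × €5180.00 = €51.80
Health Levy: 1% × €5180.00 = €51.80
Transit Levy: 7.72% × €5180.00 = €399.90
Total: €311.94 + €51.80 + €51.80 + €399.90 = €815.44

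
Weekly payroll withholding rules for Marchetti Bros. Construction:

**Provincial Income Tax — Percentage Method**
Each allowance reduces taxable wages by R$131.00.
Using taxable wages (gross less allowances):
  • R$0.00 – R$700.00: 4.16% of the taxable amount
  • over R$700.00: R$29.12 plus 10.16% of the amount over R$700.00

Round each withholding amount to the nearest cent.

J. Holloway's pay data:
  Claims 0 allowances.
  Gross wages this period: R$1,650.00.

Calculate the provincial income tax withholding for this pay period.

Provincial Income Tax: taxable = R$1,650.00
  R$29.12 + 10.16% × (R$1,650.00 − R$700.00) = R$29.12 + 10.16% × R$950.00 = R$125.64

R$125.64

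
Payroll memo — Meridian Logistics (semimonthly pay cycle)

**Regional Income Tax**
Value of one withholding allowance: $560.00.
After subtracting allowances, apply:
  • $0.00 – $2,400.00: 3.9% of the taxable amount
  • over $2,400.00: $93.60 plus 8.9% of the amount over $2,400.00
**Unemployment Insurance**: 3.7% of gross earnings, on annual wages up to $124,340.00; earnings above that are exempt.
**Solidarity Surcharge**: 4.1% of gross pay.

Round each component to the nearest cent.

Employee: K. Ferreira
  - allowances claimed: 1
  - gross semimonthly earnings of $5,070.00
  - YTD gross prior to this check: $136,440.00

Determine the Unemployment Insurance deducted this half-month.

Unemployment Insurance: YTD $136,440.00 ≥ cap $124,340.00 → $0.00

$0.00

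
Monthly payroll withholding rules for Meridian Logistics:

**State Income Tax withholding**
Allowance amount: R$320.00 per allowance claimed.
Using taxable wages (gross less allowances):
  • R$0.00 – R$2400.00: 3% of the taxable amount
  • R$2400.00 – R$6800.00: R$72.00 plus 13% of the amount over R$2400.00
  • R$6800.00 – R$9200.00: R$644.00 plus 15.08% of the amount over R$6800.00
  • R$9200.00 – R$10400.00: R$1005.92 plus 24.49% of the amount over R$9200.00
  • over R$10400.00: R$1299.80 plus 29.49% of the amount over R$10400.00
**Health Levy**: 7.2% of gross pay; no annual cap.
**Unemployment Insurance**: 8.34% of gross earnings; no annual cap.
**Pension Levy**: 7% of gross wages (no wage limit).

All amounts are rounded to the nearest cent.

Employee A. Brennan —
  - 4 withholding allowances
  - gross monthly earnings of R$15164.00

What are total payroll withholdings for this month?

State Income Tax: taxable = R$15164.00 − 4×R$320.00 = R$13884.00
  R$1299.80 + 29.49% × (R$13884.00 − R$10400.00) = R$1299.80 + 29.49% × R$3484.00 = R$2327.23
Health Levy: 7.2% × R$15164.00 = R$1091.81
Unemployment Insurance: 8.34% × R$15164.00 = R$1264.68
Pension Levy: 7% × R$15164.00 = R$1061.48
Total: R$2327.23 + R$1091.81 + R$1264.68 + R$1061.48 = R$5745.20

R$5745.20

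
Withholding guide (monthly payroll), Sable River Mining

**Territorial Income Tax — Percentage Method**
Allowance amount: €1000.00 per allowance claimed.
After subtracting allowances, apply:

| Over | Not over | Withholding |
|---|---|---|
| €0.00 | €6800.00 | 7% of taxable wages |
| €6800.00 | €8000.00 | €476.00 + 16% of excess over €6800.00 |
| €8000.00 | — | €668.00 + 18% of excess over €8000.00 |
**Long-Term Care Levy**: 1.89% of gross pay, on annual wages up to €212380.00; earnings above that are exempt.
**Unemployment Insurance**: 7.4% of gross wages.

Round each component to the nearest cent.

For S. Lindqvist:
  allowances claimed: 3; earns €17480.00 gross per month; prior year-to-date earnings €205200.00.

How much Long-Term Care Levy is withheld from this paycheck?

€135.70

Long-Term Care Levy: cap €212380.00 − YTD €205200.00 = €7180.00 subject; 1.89% × €7180.00 = €135.70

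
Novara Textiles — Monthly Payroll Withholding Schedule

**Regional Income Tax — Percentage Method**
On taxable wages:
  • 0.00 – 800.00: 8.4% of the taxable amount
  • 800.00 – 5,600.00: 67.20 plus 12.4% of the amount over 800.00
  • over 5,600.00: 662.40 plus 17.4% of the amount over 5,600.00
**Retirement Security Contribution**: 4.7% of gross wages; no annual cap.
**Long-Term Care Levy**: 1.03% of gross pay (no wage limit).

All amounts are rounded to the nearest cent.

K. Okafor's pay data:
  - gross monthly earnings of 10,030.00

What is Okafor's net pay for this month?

Regional Income Tax: taxable = 10,030.00
  662.40 + 17.4% × (10,030.00 − 5,600.00) = 662.40 + 17.4% × 4,430.00 = 1,433.22
Retirement Security Contribution: 4.7% × 10,030.00 = 471.41
Long-Term Care Levy: 1.03% × 10,030.00 = 103.31
Total withheld: 1,433.22 + 471.41 + 103.31 = 2,007.94
Net pay: 10,030.00 − 2,007.94 = 8,022.06

8,022.06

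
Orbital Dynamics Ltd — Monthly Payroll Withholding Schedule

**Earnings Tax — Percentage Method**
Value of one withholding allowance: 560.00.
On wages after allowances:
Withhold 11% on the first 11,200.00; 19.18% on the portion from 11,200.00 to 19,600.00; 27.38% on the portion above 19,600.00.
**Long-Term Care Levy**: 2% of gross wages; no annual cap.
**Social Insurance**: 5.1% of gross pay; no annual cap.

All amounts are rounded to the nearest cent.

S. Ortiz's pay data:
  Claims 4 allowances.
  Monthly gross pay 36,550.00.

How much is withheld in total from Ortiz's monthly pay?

9,465.77

Earnings Tax: taxable = 36,550.00 − 4×560.00 = 34,310.00
  2,843.12 + 27.38% × (34,310.00 − 19,600.00) = 2,843.12 + 27.38% × 14,710.00 = 6,870.72
Long-Term Care Levy: 2% × 36,550.00 = 731.00
Social Insurance: 5.1% × 36,550.00 = 1,864.05
Total: 6,870.72 + 731.00 + 1,864.05 = 9,465.77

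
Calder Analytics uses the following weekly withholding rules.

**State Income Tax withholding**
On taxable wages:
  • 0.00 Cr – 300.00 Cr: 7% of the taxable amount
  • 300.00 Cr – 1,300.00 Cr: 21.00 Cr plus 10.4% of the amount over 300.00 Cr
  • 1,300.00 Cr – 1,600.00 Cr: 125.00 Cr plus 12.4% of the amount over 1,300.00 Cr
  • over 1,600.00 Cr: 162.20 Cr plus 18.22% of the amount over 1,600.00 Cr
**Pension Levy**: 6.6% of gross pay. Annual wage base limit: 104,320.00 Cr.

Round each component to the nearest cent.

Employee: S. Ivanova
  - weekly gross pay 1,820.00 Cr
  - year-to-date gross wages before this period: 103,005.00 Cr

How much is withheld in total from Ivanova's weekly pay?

State Income Tax: taxable = 1,820.00 Cr
  162.20 Cr + 18.22% × (1,820.00 Cr − 1,600.00 Cr) = 162.20 Cr + 18.22% × 220.00 Cr = 202.28 Cr
Pension Levy: cap 104,320.00 Cr − YTD 103,005.00 Cr = 1,315.00 Cr subject; 6.6% × 1,315.00 Cr = 86.79 Cr
Total: 202.28 Cr + 86.79 Cr = 289.07 Cr

289.07 Cr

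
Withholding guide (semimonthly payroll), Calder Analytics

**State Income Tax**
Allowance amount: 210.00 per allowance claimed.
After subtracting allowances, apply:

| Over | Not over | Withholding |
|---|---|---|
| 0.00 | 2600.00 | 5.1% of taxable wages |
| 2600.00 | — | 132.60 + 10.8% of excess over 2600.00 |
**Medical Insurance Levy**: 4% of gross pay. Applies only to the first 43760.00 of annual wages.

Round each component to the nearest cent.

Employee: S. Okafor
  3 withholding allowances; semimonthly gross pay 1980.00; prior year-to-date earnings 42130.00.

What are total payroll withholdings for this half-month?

134.05

State Income Tax: taxable = 1980.00 − 3×210.00 = 1350.00
  5.1% × 1350.00 = 68.85
Medical Insurance Levy: cap 43760.00 − YTD 42130.00 = 1630.00 subject; 4% × 1630.00 = 65.20
Total: 68.85 + 65.20 = 134.05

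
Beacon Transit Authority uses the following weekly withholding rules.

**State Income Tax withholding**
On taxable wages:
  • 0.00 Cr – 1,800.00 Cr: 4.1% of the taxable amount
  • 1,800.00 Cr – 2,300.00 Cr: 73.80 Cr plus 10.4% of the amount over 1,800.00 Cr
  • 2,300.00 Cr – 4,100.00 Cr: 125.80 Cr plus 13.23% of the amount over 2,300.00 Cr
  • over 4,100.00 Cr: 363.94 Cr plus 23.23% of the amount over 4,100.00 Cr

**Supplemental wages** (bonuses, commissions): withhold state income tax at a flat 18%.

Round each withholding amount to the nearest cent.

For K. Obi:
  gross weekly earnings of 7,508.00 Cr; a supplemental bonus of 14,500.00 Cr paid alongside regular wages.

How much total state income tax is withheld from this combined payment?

State Income Tax: taxable = 7,508.00 Cr
  363.94 Cr + 23.23% × (7,508.00 Cr − 4,100.00 Cr) = 363.94 Cr + 23.23% × 3,408.00 Cr = 1,155.62 Cr
Supplemental (18% flat on bonus): 18% × 14,500.00 Cr = 2,610.00 Cr
Total state income tax: 1,155.62 Cr + 2,610.00 Cr = 3,765.62 Cr

3,765.62 Cr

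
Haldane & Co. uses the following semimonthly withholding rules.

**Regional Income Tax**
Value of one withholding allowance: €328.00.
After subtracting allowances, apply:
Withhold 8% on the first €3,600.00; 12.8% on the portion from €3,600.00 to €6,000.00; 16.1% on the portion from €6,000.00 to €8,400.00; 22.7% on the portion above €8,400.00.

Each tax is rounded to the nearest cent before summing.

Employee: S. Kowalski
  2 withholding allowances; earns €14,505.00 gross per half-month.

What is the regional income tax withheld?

Regional Income Tax: taxable = €14,505.00 − 2×€328.00 = €13,849.00
  €981.60 + 22.7% × (€13,849.00 − €8,400.00) = €981.60 + 22.7% × €5,449.00 = €2,218.52

€2,218.52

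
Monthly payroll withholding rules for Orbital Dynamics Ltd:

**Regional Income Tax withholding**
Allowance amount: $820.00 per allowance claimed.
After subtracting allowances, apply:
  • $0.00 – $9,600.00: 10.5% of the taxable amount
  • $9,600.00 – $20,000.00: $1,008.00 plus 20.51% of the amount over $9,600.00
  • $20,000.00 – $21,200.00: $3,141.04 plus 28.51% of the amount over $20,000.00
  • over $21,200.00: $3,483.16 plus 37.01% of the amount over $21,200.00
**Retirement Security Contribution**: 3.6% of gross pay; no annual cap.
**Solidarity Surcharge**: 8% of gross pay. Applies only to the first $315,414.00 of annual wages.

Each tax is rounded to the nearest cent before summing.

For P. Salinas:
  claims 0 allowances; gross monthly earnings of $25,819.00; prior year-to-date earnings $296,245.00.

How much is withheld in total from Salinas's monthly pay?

$7,655.65

Regional Income Tax: taxable = $25,819.00
  $3,483.16 + 37.01% × ($25,819.00 − $21,200.00) = $3,483.16 + 37.01% × $4,619.00 = $5,192.65
Retirement Security Contribution: 3.6% × $25,819.00 = $929.48
Solidarity Surcharge: cap $315,414.00 − YTD $296,245.00 = $19,169.00 subject; 8% × $19,169.00 = $1,533.52
Total: $5,192.65 + $929.48 + $1,533.52 = $7,655.65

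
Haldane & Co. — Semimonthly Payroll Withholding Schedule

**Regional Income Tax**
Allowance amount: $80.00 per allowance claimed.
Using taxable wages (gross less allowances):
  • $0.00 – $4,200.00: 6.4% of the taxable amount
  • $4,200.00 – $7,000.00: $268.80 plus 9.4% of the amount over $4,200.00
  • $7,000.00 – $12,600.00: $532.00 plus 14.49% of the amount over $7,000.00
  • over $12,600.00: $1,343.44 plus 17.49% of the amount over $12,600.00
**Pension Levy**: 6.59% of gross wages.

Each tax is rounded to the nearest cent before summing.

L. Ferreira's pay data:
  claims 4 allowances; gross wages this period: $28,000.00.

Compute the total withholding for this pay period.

Regional Income Tax: taxable = $28,000.00 − 4×$80.00 = $27,680.00
  $1,343.44 + 17.49% × ($27,680.00 − $12,600.00) = $1,343.44 + 17.49% × $15,080.00 = $3,980.93
Pension Levy: 6.59% × $28,000.00 = $1,845.20
Total: $3,980.93 + $1,845.20 = $5,826.13

$5,826.13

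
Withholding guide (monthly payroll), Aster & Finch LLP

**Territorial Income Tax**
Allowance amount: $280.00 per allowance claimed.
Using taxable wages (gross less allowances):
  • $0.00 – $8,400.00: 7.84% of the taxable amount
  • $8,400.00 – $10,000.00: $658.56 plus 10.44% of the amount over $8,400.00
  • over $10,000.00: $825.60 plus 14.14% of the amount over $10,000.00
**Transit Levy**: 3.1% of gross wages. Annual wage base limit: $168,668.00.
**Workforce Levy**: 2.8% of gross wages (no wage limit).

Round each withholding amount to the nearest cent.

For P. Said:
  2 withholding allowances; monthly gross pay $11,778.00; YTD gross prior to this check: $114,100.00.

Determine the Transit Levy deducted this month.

Transit Levy: 3.1% × $11,778.00 = $365.12

$365.12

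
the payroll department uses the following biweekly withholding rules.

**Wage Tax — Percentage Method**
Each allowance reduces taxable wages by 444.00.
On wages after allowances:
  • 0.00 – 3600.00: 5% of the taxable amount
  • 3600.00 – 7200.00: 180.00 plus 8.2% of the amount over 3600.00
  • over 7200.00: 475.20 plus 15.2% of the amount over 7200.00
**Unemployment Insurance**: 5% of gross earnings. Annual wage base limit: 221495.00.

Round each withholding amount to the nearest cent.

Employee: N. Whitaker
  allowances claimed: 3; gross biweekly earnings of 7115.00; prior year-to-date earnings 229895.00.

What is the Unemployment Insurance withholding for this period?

Unemployment Insurance: YTD 229895.00 ≥ cap 221495.00 → 0.00

0.00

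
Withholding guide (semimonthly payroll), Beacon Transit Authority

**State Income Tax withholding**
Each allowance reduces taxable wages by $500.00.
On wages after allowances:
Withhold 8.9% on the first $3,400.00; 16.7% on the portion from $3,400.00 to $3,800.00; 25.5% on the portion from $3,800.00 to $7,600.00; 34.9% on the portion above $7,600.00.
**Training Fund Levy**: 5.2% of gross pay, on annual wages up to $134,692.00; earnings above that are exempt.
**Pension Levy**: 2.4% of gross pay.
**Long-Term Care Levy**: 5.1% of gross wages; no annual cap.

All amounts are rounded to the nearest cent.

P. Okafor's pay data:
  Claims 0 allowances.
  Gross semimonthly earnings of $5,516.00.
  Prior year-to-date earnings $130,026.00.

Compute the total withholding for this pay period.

State Income Tax: taxable = $5,516.00
  $369.40 + 25.5% × ($5,516.00 − $3,800.00) = $369.40 + 25.5% × $1,716.00 = $806.98
Training Fund Levy: cap $134,692.00 − YTD $130,026.00 = $4,666.00 subject; 5.2% × $4,666.00 = $242.63
Pension Levy: 2.4% × $5,516.00 = $132.38
Long-Term Care Levy: 5.1% × $5,516.00 = $281.32
Total: $806.98 + $242.63 + $132.38 + $281.32 = $1,463.31

$1,463.31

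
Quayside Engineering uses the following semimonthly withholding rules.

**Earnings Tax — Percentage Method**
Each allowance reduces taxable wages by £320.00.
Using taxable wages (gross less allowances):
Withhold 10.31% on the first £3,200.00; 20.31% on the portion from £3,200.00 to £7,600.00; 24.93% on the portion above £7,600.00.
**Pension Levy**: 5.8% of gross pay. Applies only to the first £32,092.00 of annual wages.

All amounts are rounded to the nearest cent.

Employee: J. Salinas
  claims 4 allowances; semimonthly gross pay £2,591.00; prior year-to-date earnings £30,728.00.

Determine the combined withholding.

Earnings Tax: taxable = £2,591.00 − 4×£320.00 = £1,311.00
  10.31% × £1,311.00 = £135.16
Pension Levy: cap £32,092.00 − YTD £30,728.00 = £1,364.00 subject; 5.8% × £1,364.00 = £79.11
Total: £135.16 + £79.11 = £214.27

£214.27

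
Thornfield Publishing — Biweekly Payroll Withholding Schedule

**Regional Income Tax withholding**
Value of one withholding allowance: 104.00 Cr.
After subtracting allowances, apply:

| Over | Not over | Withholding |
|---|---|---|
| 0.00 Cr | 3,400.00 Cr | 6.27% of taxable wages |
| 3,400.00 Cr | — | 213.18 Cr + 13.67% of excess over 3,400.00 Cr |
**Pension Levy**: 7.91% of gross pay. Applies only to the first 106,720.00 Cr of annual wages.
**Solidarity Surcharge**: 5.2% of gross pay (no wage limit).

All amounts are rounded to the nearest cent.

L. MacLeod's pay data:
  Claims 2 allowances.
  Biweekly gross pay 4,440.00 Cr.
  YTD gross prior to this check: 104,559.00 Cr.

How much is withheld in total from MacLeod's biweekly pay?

728.73 Cr

Regional Income Tax: taxable = 4,440.00 Cr − 2×104.00 Cr = 4,232.00 Cr
  213.18 Cr + 13.67% × (4,232.00 Cr − 3,400.00 Cr) = 213.18 Cr + 13.67% × 832.00 Cr = 326.91 Cr
Pension Levy: cap 106,720.00 Cr − YTD 104,559.00 Cr = 2,161.00 Cr subject; 7.91% × 2,161.00 Cr = 170.94 Cr
Solidarity Surcharge: 5.2% × 4,440.00 Cr = 230.88 Cr
Total: 326.91 Cr + 170.94 Cr + 230.88 Cr = 728.73 Cr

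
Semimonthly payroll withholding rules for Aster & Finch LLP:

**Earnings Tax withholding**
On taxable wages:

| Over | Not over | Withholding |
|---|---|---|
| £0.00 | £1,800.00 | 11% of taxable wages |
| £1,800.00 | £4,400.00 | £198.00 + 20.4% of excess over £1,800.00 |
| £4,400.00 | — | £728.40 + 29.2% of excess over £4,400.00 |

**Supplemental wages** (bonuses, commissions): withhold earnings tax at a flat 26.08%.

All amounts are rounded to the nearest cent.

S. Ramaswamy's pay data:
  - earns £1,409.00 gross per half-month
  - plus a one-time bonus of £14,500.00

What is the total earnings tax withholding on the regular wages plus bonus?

Earnings Tax: taxable = £1,409.00
  11% × £1,409.00 = £154.99
Supplemental (26.08% flat on bonus): 26.08% × £14,500.00 = £3,781.60
Total earnings tax: £154.99 + £3,781.60 = £3,936.59

£3,936.59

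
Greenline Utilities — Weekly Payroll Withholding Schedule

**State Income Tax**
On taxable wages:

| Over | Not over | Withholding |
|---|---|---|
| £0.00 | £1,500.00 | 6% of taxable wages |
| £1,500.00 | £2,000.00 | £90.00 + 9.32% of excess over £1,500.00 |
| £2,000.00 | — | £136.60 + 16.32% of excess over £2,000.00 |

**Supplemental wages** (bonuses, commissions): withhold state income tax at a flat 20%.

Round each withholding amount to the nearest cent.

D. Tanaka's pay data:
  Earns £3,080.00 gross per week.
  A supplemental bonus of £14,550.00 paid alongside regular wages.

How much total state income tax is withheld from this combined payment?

State Income Tax: taxable = £3,080.00
  £136.60 + 16.32% × (£3,080.00 − £2,000.00) = £136.60 + 16.32% × £1,080.00 = £312.86
Supplemental (20% flat on bonus): 20% × £14,550.00 = £2,910.00
Total state income tax: £312.86 + £2,910.00 = £3,222.86

£3,222.86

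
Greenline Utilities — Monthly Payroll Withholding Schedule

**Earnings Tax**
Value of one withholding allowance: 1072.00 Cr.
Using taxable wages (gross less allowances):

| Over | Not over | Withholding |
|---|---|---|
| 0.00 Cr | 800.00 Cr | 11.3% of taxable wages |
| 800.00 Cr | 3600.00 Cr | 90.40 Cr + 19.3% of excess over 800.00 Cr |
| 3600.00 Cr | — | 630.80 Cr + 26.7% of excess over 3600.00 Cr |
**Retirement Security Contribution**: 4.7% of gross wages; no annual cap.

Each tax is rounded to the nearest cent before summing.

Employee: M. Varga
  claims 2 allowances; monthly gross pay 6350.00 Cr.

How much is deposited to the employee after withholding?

Earnings Tax: taxable = 6350.00 Cr − 2×1072.00 Cr = 4206.00 Cr
  630.80 Cr + 26.7% × (4206.00 Cr − 3600.00 Cr) = 630.80 Cr + 26.7% × 606.00 Cr = 792.60 Cr
Retirement Security Contribution: 4.7% × 6350.00 Cr = 298.45 Cr
Total withheld: 792.60 Cr + 298.45 Cr = 1091.05 Cr
Net pay: 6350.00 Cr − 1091.05 Cr = 5258.95 Cr

5258.95 Cr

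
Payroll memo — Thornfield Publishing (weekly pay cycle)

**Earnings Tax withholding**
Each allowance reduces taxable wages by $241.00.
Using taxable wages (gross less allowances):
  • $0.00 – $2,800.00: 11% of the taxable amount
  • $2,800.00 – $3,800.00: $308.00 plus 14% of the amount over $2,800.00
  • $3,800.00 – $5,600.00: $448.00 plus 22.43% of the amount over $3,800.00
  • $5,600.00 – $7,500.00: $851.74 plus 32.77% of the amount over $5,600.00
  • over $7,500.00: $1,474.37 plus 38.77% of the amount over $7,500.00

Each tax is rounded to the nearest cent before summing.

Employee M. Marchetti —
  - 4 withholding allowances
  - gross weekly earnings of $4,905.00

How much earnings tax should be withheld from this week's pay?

$479.63

Earnings Tax: taxable = $4,905.00 − 4×$241.00 = $3,941.00
  $448.00 + 22.43% × ($3,941.00 − $3,800.00) = $448.00 + 22.43% × $141.00 = $479.63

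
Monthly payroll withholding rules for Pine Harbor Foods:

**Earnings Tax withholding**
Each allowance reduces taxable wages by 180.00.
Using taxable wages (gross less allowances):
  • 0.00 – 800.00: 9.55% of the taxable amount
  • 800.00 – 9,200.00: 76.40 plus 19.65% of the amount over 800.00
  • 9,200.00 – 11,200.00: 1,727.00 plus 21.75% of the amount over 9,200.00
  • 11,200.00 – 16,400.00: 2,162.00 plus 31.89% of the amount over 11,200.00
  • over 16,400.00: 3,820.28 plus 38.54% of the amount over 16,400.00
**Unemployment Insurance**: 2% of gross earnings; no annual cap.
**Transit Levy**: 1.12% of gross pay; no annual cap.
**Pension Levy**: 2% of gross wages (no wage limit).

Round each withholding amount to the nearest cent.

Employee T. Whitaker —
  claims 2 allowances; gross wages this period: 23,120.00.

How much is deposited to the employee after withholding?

15,664.84

Earnings Tax: taxable = 23,120.00 − 2×180.00 = 22,760.00
  3,820.28 + 38.54% × (22,760.00 − 16,400.00) = 3,820.28 + 38.54% × 6,360.00 = 6,271.42
Unemployment Insurance: 2% × 23,120.00 = 462.40
Transit Levy: 1.12% × 23,120.00 = 258.94
Pension Levy: 2% × 23,120.00 = 462.40
Total withheld: 6,271.42 + 462.40 + 258.94 + 462.40 = 7,455.16
Net pay: 23,120.00 − 7,455.16 = 15,664.84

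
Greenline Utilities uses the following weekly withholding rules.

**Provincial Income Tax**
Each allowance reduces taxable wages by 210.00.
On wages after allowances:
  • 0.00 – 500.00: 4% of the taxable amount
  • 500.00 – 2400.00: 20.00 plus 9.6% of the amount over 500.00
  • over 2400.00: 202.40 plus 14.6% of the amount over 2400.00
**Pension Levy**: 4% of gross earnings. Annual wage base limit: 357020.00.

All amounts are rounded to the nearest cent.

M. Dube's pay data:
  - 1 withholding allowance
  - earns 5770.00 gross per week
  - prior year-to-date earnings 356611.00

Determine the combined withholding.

Provincial Income Tax: taxable = 5770.00 − 1×210.00 = 5560.00
  202.40 + 14.6% × (5560.00 − 2400.00) = 202.40 + 14.6% × 3160.00 = 663.76
Pension Levy: cap 357020.00 − YTD 356611.00 = 409.00 subject; 4% × 409.00 = 16.36
Total: 663.76 + 16.36 = 680.12

680.12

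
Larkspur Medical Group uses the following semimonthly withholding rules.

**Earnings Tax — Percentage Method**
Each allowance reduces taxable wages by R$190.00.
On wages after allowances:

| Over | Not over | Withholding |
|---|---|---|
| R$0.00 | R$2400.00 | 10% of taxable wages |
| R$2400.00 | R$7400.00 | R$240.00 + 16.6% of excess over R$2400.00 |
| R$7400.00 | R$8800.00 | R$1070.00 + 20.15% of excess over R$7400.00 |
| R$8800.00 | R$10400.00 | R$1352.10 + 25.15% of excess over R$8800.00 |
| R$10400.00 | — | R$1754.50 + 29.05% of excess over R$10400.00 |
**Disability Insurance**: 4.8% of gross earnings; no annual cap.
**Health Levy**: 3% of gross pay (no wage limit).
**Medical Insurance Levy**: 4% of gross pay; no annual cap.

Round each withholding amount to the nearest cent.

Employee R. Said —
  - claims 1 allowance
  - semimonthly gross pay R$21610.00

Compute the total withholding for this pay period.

Earnings Tax: taxable = R$21610.00 − 1×R$190.00 = R$21420.00
  R$1754.50 + 29.05% × (R$21420.00 − R$10400.00) = R$1754.50 + 29.05% × R$11020.00 = R$4955.81
Disability Insurance: 4.8% × R$21610.00 = R$1037.28
Health Levy: 3% × R$21610.00 = R$648.30
Medical Insurance Levy: 4% × R$21610.00 = R$864.40
Total: R$4955.81 + R$1037.28 + R$648.30 + R$864.40 = R$7505.79

R$7505.79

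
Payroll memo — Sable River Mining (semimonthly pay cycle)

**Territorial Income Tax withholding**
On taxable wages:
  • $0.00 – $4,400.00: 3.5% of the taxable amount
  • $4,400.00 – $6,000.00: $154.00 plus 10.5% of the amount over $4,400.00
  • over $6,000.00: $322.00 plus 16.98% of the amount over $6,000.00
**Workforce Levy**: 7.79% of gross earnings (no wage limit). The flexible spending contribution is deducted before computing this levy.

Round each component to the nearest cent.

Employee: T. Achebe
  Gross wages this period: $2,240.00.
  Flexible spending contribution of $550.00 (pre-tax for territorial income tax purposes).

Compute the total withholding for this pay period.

Territorial Income Tax: taxable = $2,240.00 − $550.00 = $1,690.00
  3.5% × $1,690.00 = $59.15
Workforce Levy: 7.79% × $1,690.00 = $131.65
Total: $59.15 + $131.65 = $190.80

$190.80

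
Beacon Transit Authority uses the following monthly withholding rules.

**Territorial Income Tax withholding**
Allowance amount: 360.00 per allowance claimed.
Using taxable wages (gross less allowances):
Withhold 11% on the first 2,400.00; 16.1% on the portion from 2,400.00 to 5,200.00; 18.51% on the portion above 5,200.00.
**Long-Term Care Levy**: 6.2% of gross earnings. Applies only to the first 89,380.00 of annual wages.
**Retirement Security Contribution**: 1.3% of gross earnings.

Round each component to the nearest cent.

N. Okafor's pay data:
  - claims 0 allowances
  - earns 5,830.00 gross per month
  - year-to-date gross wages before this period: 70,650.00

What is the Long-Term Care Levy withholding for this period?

Long-Term Care Levy: 6.2% × 5,830.00 = 361.46

361.46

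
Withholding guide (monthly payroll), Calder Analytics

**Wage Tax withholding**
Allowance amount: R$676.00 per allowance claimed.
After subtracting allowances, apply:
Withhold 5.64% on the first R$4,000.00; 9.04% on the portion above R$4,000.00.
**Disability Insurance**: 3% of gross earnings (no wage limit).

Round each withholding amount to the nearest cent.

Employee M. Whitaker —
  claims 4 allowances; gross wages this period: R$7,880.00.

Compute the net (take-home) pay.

R$7,311.69

Wage Tax: taxable = R$7,880.00 − 4×R$676.00 = R$5,176.00
  R$225.60 + 9.04% × (R$5,176.00 − R$4,000.00) = R$225.60 + 9.04% × R$1,176.00 = R$331.91
Disability Insurance: 3% × R$7,880.00 = R$236.40
Total withheld: R$331.91 + R$236.40 = R$568.31
Net pay: R$7,880.00 − R$568.31 = R$7,311.69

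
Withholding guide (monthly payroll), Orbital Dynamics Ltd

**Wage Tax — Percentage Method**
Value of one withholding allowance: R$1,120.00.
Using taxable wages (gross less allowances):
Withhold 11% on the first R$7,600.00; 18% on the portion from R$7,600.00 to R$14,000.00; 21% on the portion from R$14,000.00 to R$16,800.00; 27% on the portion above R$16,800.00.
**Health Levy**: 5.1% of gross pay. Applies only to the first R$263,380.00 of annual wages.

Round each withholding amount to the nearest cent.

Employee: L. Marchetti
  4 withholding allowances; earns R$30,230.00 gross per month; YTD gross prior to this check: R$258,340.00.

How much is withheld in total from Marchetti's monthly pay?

R$5,249.54

Wage Tax: taxable = R$30,230.00 − 4×R$1,120.00 = R$25,750.00
  R$2,576.00 + 27% × (R$25,750.00 − R$16,800.00) = R$2,576.00 + 27% × R$8,950.00 = R$4,992.50
Health Levy: cap R$263,380.00 − YTD R$258,340.00 = R$5,040.00 subject; 5.1% × R$5,040.00 = R$257.04
Total: R$4,992.50 + R$257.04 = R$5,249.54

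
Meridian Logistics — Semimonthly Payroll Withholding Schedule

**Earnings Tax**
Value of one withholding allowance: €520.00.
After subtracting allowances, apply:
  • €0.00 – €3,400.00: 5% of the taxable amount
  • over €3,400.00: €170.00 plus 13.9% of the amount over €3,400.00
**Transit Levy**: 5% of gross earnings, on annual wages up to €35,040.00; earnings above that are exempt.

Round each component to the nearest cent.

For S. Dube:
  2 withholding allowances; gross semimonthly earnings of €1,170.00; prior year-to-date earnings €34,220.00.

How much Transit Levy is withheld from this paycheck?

Transit Levy: cap €35,040.00 − YTD €34,220.00 = €820.00 subject; 5% × €820.00 = €41.00

€41.00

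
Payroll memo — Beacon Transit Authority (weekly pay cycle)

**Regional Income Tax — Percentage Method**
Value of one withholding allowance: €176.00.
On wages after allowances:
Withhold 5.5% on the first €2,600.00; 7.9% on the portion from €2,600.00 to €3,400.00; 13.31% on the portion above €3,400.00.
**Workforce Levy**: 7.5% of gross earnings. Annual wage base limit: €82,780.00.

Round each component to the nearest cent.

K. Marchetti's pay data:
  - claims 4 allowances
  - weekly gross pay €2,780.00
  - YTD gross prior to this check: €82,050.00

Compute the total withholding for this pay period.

€168.93

Regional Income Tax: taxable = €2,780.00 − 4×€176.00 = €2,076.00
  5.5% × €2,076.00 = €114.18
Workforce Levy: cap €82,780.00 − YTD €82,050.00 = €730.00 subject; 7.5% × €730.00 = €54.75
Total: €114.18 + €54.75 = €168.93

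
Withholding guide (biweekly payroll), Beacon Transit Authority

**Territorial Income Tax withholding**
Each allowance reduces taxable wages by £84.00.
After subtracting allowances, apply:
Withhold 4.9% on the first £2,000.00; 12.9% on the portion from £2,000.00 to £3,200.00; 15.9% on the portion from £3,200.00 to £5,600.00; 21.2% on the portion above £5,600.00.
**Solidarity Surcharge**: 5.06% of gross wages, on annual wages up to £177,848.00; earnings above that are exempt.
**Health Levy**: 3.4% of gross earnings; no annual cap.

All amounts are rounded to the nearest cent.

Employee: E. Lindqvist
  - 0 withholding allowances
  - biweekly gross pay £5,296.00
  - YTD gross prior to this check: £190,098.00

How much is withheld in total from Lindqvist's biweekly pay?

Territorial Income Tax: taxable = £5,296.00
  £252.80 + 15.9% × (£5,296.00 − £3,200.00) = £252.80 + 15.9% × £2,096.00 = £586.06
Solidarity Surcharge: YTD £190,098.00 ≥ cap £177,848.00 → £0.00
Health Levy: 3.4% × £5,296.00 = £180.06
Total: £586.06 + £0.00 + £180.06 = £766.12

£766.12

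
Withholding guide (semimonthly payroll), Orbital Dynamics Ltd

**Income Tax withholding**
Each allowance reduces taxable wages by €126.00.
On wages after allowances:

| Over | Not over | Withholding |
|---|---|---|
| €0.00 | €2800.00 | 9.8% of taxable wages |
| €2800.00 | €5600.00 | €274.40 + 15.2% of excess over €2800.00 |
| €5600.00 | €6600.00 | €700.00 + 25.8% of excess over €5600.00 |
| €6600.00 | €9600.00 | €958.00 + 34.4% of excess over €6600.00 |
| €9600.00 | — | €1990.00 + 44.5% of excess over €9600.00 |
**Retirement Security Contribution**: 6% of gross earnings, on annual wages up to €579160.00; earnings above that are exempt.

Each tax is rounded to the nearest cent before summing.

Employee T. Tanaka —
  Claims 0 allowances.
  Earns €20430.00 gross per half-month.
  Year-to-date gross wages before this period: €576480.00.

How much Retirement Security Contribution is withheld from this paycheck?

€160.80

Retirement Security Contribution: cap €579160.00 − YTD €576480.00 = €2680.00 subject; 6% × €2680.00 = €160.80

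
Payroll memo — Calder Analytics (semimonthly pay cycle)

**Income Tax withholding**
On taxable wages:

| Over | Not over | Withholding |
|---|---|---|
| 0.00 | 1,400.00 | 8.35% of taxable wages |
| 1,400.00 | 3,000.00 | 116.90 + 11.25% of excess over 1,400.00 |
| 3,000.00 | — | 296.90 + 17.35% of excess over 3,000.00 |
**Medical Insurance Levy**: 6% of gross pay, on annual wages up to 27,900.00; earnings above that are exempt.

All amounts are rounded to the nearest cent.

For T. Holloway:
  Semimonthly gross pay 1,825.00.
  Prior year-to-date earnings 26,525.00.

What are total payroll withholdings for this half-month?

Income Tax: taxable = 1,825.00
  116.90 + 11.25% × (1,825.00 − 1,400.00) = 116.90 + 11.25% × 425.00 = 164.71
Medical Insurance Levy: cap 27,900.00 − YTD 26,525.00 = 1,375.00 subject; 6% × 1,375.00 = 82.50
Total: 164.71 + 82.50 = 247.21

247.21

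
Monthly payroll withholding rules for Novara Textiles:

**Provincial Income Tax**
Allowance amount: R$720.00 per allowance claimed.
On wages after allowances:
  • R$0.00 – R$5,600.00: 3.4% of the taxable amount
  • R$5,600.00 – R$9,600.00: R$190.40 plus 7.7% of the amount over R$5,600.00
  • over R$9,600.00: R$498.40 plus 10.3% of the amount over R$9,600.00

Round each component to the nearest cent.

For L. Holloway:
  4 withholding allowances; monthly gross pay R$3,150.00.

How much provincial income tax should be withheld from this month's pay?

R$9.18

Provincial Income Tax: taxable = R$3,150.00 − 4×R$720.00 = R$270.00
  3.4% × R$270.00 = R$9.18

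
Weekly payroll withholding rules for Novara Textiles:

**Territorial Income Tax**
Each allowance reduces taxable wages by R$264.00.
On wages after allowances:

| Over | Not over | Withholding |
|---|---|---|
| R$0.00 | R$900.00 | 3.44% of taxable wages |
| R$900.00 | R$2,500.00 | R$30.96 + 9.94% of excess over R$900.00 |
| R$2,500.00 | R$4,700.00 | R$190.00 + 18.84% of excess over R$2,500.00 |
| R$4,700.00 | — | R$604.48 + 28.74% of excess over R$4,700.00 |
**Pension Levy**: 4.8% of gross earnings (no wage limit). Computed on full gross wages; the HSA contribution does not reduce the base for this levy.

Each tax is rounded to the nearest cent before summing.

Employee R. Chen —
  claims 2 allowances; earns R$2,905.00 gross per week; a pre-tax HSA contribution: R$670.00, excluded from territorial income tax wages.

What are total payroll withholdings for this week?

R$250.62

Territorial Income Tax: taxable = R$2,905.00 − R$670.00 − 2×R$264.00 = R$1,707.00
  R$30.96 + 9.94% × (R$1,707.00 − R$900.00) = R$30.96 + 9.94% × R$807.00 = R$111.18
Pension Levy: 4.8% × R$2,905.00 = R$139.44
Total: R$111.18 + R$139.44 = R$250.62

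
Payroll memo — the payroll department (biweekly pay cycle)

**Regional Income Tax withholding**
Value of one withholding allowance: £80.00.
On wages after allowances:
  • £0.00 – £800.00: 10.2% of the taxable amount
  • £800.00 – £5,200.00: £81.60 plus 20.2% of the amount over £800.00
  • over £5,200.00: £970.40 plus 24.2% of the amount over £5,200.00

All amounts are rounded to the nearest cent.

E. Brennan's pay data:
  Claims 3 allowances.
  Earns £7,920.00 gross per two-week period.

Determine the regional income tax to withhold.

Regional Income Tax: taxable = £7,920.00 − 3×£80.00 = £7,680.00
  £970.40 + 24.2% × (£7,680.00 − £5,200.00) = £970.40 + 24.2% × £2,480.00 = £1,570.56

£1,570.56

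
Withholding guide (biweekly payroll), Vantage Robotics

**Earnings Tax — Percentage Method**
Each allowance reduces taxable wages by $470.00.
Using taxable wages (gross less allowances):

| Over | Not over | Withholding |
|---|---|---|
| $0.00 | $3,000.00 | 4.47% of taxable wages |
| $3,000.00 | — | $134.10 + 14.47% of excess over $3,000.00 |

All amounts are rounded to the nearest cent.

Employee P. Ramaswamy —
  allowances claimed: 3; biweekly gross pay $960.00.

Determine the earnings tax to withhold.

Earnings Tax: taxable = $960.00 − 3×$470.00 = $-450.00
  Taxable ≤ 0 → $0.00

$0.00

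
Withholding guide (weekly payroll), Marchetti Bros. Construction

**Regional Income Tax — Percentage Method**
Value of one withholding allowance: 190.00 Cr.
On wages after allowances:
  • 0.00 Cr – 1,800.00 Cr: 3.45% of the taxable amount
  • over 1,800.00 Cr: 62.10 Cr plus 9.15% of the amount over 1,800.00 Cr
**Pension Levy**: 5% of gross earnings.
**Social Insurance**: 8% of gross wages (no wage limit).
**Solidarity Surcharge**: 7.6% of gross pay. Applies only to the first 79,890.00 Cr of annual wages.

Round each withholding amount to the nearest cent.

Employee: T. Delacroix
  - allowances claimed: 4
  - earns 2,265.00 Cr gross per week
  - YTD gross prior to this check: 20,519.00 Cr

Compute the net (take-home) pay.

1,746.49 Cr

Regional Income Tax: taxable = 2,265.00 Cr − 4×190.00 Cr = 1,505.00 Cr
  3.45% × 1,505.00 Cr = 51.92 Cr
Pension Levy: 5% × 2,265.00 Cr = 113.25 Cr
Social Insurance: 8% × 2,265.00 Cr = 181.20 Cr
Solidarity Surcharge: 7.6% × 2,265.00 Cr = 172.14 Cr
Total withheld: 51.92 Cr + 113.25 Cr + 181.20 Cr + 172.14 Cr = 518.51 Cr
Net pay: 2,265.00 Cr − 518.51 Cr = 1,746.49 Cr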